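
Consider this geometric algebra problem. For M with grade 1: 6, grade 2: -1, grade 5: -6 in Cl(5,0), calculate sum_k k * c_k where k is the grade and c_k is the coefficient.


Grade-weighted sum = sum of grade_k * coefficient_k
1*6 = 6
2*(-1) = -2
5*(-6) = -30
Total = 6 + (-2) + (-30) = -26


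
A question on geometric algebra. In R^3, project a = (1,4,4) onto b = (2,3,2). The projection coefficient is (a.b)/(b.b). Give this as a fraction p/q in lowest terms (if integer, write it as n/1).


Projection coefficient = (a . b) / (b . b)
a . b = 1*2 + 4*3 + 4*2
= 2 + 12 + 8 = 22
b . b = 2^2 + 3^2 + 2^2
= 4 + 9 + 4 = 17
Coefficient = 22/17
In lowest terms: 22/17


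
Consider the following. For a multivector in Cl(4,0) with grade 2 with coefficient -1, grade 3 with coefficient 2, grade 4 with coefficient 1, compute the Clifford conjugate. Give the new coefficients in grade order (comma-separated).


Clifford conjugate sign for grade k: (-1)^(k(k+1)/2)
Grade 2: (-1)^(2*3/2) = (-1)^3 = -1, coeff -1 -> 1
Grade 3: (-1)^(3*4/2) = (-1)^6 = 1, coeff 2 -> 2
Grade 4: (-1)^(4*5/2) = (-1)^10 = 1, coeff 1 -> 1
Conjugated coefficients: 1, 2, 1


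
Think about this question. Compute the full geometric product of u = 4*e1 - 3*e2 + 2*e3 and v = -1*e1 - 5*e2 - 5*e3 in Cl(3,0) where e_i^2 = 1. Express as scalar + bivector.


In Cl(3,0): e_i^2 = 1, e_ie_j = -e_je_i for i != j.
Scalar part = u . v = 4*(-1) + (-3)*(-5) + 2*(-5)
= -4 + 15 + (-10) = 1
e12 coeff = 4*(-5) - (-3)*(-1) = -20 - 3 = -23
e13 coeff = 4*(-5) - 2*(-1) = -20 - (-2) = -18
e23 coeff = (-3)*(-5) - 2*(-5) = 15 - (-10) = 25
uv = 1 - 23*e12 - 18*e13 + 25*e23


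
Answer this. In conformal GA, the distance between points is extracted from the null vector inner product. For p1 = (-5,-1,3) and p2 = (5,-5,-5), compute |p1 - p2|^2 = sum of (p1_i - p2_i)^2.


p1 - p2 = (-10, 4, 8)
|p1 - p2|^2 = (-10)^2 + 4^2 + 8^2
= 100 + 16 + 64
= 180


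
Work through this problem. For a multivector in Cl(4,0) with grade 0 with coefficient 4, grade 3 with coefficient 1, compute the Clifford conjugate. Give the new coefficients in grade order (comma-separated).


Clifford conjugate sign for grade k: (-1)^(k(k+1)/2)
Grade 0: (-1)^(0*1/2) = (-1)^0 = 1, coeff 4 -> 4
Grade 3: (-1)^(3*4/2) = (-1)^6 = 1, coeff 1 -> 1
Conjugated coefficients: 4, 1


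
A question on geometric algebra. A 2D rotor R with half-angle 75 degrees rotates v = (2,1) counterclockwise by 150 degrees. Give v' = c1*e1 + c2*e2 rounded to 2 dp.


Rotor R = cos(75deg) - sin(75deg)*e12
Rotation angle theta = 2 * 75 = 150 degrees
v' = R*v*~R rotates v by theta.
cos(150deg) = -0.8660, sin(150deg) = 0.5000
v'_1 = 2*cos(150deg) - 1*sin(150deg)
= 2*(-0.8660) - 1*0.5000
= -2.23
v'_2 = 2*sin(150deg) + 1*cos(150deg)
= 2*0.5000 + 1*(-0.8660)
= 0.13
v' = -2.23*e1 + 0.13*e2


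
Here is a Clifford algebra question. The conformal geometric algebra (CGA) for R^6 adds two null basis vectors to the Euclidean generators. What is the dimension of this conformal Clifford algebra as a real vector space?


The conformal model of R^6 uses Cl(7,1): the 6 Euclidean generators plus two extra orthogonal generators e+ (e+^2 = +1) and e- (e-^2 = -1), from which the null vectors e0, einf are built.
Number of generators m = 6 + 2 = 8.
dim Cl(p,q) = 2^m = 2^8 = 256


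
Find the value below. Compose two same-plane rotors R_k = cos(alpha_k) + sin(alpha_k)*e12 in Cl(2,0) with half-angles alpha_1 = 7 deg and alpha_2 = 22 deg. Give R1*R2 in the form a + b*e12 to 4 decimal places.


Same-plane rotors commute and their half-angles add:
R1*R2 = cos(a1 + a2) + sin(a1 + a2)*e12.
a1 + a2 = 7 + 22 = 29 deg
cos(29 deg) = 0.8746
sin(29 deg) = 0.4848
R1*R2 = 0.8746 + 0.4848*e12


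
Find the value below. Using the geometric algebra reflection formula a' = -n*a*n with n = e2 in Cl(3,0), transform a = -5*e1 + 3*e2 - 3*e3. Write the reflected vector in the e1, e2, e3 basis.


Reflection formula: a' = -n*a*n, with n = e2 (unit vector, n^2 = 1).
For reflection through hyperplane perp to e2:
The component along e2 flips sign, others stay.
a = (-5, 3, -3)
a' = (-5, -3, -3)
a' = -5*e1 - 3*e2 - 3*e3


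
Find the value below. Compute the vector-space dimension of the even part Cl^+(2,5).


Even subalgebra dimension = 2^(n-1)
n = 2 + 5 = 7
2^(7 - 1) = 2^6 = 64
Verification: sum of C(7,k) for even k = 1 + 21 + 35 + 7 = 64
Result = 64


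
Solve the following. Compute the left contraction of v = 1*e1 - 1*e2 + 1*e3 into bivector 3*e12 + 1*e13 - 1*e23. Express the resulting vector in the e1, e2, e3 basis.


Left contraction v _| B = <vB>_1 (grade-1 part of the geometric product vB).
Using e1_|e12 = e2, e2_|e12 = -e1, e1_|e13 = e3, e3_|e13 = -e1, e2_|e23 = e3, e3_|e23 = -e2:
e1 coeff: -v2*b12 - v3*b13 = -(-1)*(3) - (1)*(1) = 2
e2 coeff: v1*b12 - v3*b23 = (1)*(3) - (1)*(-1) = 4
e3 coeff: v1*b13 + v2*b23 = (1)*(1) + (-1)*(-1) = 2
v _| B = 2*e1 + 4*e2 + 2*e3


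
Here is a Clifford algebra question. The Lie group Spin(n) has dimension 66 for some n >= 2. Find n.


dim Spin(n) = dim so(n) = n(n-1)/2.
Solve n(n-1)/2 = 66, i.e. n^2 - n - 132 = 0.
Discriminant = 1 + 8*66 = 529
n = (1 + sqrt(529))/2 = (1 + 23)/2 = 12


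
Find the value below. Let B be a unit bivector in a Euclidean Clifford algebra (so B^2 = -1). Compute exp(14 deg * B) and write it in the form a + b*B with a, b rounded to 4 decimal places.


For a unit bivector B with B^2 = -1, the exponential series gives
e^(theta*B) = cos(theta) + sin(theta)*B (the GA analogue of Euler's formula).
theta = 14 degrees = 0.244346 rad
cos(14 deg) = 0.9703
sin(14 deg) = 0.2419
exp(theta*B) = 0.9703 + 0.2419*B


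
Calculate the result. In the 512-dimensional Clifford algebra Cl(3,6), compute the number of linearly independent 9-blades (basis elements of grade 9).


Number of grade-k basis blades in Cl(p,q) with n = p + q is C(n, k).
n = 3 + 6 = 9
C(9, 9) = 9! / (9! * 0!)
= 362880 / (362880 * 1)
= 1


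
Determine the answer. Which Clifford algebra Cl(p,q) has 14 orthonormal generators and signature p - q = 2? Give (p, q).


We need p + q = 14 and p - q = 2.
Adding: 2p = 14 + 2 = 16, so p = 8.
Then q = 14 - 8 = 6.
(p, q) = (8, 6)


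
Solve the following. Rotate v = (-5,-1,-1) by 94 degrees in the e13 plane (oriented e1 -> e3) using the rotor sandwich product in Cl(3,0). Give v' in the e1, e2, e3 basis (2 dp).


Rotor R = cos(47deg) - sin(47deg)*e13
Rotation angle theta = 2 * 47 = 94 degrees in the e13 plane (e1 -> e3).
The component perpendicular to the plane (e2) is invariant: v'_2 = v2 = -1.00
cos(94deg) = -0.0698, sin(94deg) = 0.9976
v'_1 = v1*cos(theta) - v3*sin(theta) = -5*(-0.0698) - (-1)*0.9976 = 1.35
v'_3 = v1*sin(theta) + v3*cos(theta) = -5*0.9976 + (-1)*(-0.0698) = -4.92
v' = 1.35*e1 - 1.00*e2 - 4.92*e3


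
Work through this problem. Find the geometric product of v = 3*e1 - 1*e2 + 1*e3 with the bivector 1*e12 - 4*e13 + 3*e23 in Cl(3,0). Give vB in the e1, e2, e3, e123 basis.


vB has grade-1 (vector) and grade-3 (trivector) parts: vB = (v _| B) + (v ^ B).
Vector part <vB>_1:
  e1: -v2*b12 - v3*b13 = -(-1)*(1) - (1)*(-4) = 5
  e2: v1*b12 - v3*b23 = (3)*(1) - (1)*(3) = 0
  e3: v1*b13 + v2*b23 = (3)*(-4) + (-1)*(3) = -15
Trivector part <vB>_3:
  e123: v1*b23 - v2*b13 + v3*b12 = (3)*(3) - (-1)*(-4) + (1)*(1) = 6
vB = 5*e1 + 0*e2 - 15*e3 + 6*e123


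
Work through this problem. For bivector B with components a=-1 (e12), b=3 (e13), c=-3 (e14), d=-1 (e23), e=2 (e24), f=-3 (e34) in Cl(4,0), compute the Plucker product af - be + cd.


Plucker relation: af - be + cd
a*f = (-1)*(-3) = 3
b*e = 3*2 = 6
c*d = (-3)*(-1) = 3
af - be + cd = 3 - 6 + 3
= 0


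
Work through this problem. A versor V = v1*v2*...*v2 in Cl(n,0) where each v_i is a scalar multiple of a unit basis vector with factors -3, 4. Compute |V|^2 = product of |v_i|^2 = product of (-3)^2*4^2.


Each vector v_i has |v_i|^2 = s_i^2
Squared scales: (-3)^2 = 9, 4^2 = 16
|V|^2 = 9 * 16
= 144


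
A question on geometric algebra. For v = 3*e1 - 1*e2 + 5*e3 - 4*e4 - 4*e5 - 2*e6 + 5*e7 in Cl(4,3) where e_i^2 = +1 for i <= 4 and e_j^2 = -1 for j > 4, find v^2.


v^2 = sum of c_i^2 * e_i^2
Positive signature terms (e_i^2 = +1): 3^2 + (-1)^2 + 5^2 + (-4)^2 = 51
Negative signature terms (e_j^2 = -1): (-4)^2 + (-2)^2 + 5^2 = 45
v^2 = 51 - 45 = 6


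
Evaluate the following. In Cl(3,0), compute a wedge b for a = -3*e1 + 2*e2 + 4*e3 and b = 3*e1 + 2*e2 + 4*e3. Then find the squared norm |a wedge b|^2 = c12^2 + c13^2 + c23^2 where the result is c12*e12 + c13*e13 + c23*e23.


a wedge b = (a1*b2 - a2*b1)*e12 + (a1*b3 - a3*b1)*e13 + (a2*b3 - a3*b2)*e23
e12 coeff: (-3)*2 - 2*3 = -6 - 6 = -12
e13 coeff: (-3)*4 - 4*3 = -12 - 12 = -24
e23 coeff: 2*4 - 4*2 = 8 - 8 = 0
|a wedge b|^2 = (-12)^2 + (-24)^2 + 0^2
= 144 + 576 + 0
= 720


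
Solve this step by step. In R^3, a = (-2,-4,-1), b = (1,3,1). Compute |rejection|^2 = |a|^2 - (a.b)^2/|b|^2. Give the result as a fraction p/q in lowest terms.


|a|^2 = (-2)^2 + (-4)^2 + (-1)^2 = 21
|b|^2 = 1^2 + 3^2 + 1^2 = 11
a . b = (-2)*1 + (-4)*3 + (-1)*1 = -15
(a.b)^2 = (-15)^2 = 225
|rej|^2 = 21 - 225/11
= (231 - 225)/11
= 6/11
In lowest terms: 6/11


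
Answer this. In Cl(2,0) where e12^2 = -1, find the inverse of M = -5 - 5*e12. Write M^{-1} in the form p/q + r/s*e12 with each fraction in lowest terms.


M = -5 - 5*e12, where e12^2 = -1.
Since M commutes with its reverse ~M = a - b*e12, M * ~M = a^2 - b^2*e12^2 = a^2 + b^2.
So M^{-1} = ~M / (a^2 + b^2) = (a - b*e12)/(a^2 + b^2).
a^2 + b^2 = 25 + 25 = 50
Scalar part = -5/50 = -1/10
Bivector coeff = 5/50 = 1/10
M^{-1} = -1/10 + 1/10*e12


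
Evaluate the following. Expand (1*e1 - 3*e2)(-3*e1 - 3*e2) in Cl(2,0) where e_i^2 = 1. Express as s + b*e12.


Expand: (1*e1 - 3*e2)(-3*e1 - 3*e2)
= 1*(-3)*e1e1 + 1*(-3)*e1e2 + (-3)*(-3)*e2e1 + (-3)*(-3)*e2e2
Using e1^2 = e2^2 = 1, e2e1 = -e1e2:
Scalar part s = 1*(-3) + (-3)*(-3) = -3 + 9 = 6
Bivector part b = 1*(-3) - (-3)*(-3) = -3 - 9 = -12
uv = 6 - 12*e12


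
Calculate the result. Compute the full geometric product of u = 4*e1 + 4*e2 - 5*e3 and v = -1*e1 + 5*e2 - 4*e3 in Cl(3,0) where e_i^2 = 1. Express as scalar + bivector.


In Cl(3,0): e_i^2 = 1, e_ie_j = -e_je_i for i != j.
Scalar part = u . v = 4*(-1) + 4*5 + (-5)*(-4)
= -4 + 20 + 20 = 36
e12 coeff = 4*5 - 4*(-1) = 20 - (-4) = 24
e13 coeff = 4*(-4) - (-5)*(-1) = -16 - 5 = -21
e23 coeff = 4*(-4) - (-5)*5 = -16 - (-25) = 9
uv = 36 + 24*e12 - 21*e13 + 9*e23


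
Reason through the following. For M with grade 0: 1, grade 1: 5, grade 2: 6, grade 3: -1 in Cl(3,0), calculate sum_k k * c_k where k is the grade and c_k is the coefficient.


Grade-weighted sum = sum of grade_k * coefficient_k
0*1 = 0
1*5 = 5
2*6 = 12
3*(-1) = -3
Total = 0 + 5 + 12 + (-3) = 14


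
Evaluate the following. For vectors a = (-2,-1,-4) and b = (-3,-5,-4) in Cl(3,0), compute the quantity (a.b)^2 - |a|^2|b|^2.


a . b = (-2)*(-3) + (-1)*(-5) + (-4)*(-4)
= 6 + 5 + 16 = 27
|a|^2 = (-2)^2 + (-1)^2 + (-4)^2 = 21
|b|^2 = (-3)^2 + (-5)^2 + (-4)^2 = 50
(a.b)^2 = 27^2 = 729
|a|^2 * |b|^2 = 21 * 50 = 1050
Result = 729 - 1050 = -321


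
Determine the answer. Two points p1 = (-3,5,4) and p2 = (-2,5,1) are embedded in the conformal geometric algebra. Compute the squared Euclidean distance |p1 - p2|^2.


p1 - p2 = (-1, 0, 3)
|p1 - p2|^2 = (-1)^2 + 0^2 + 3^2
= 1 + 0 + 9
= 10


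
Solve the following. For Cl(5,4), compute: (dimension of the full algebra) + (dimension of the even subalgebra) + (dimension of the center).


n = 5 + 4 = 9
Total dim = 2^9 = 512
Even subalgebra dim = 2^8 = 256
n is odd, so center dim = 2
Sum = 512 + 256 + 2 = 770


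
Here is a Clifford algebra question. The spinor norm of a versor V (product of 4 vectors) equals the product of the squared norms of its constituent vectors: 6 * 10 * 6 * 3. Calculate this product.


Spinor norm N(V) = |v1|^2 * |v2|^2 * ... * |v4|^2
= 6 * 10 * 6 * 3
Running product: 6, 60, 360, 1080
N(V) = 1080


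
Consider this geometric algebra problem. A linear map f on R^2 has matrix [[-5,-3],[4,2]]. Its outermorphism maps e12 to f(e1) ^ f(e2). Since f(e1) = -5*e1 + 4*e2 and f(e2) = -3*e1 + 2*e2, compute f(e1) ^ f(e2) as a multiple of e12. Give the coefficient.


The outermorphism of a linear map f sends e1^e2 to f(e1)^f(e2).
f(e1) = -5*e1 + 4*e2
f(e2) = -3*e1 + 2*e2
f(e1) ^ f(e2) = (-5*e1 + 4*e2) ^ (-3*e1 + 2*e2)
= (-5)*2*e12 + 4*(-3)*e21
= (-10 - (-12))*e12
= 2*e12
Coefficient = 2


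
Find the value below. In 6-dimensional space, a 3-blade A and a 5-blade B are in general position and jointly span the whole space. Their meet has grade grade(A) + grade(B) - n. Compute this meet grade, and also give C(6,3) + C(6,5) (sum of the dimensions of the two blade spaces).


Meet grade = grade(A) + grade(B) - n
= 3 + 5 - 6 = 2
C(6,3) = 20
C(6,5) = 6
dim_A + dim_B = 20 + 6 = 26


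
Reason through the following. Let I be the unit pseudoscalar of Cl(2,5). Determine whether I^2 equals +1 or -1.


The pseudoscalar I = e1...e_n (product of all n generators) of Cl(p,q) satisfies I^2 = (-1)^(q + n(n-1)/2).
p = 2, q = 5, n = p + q = 7
n(n-1)/2 = 7 * 6 / 2 = 21
Exponent = q + n(n-1)/2 = 5 + 21 = 26
I^2 = (-1)^26 = +1


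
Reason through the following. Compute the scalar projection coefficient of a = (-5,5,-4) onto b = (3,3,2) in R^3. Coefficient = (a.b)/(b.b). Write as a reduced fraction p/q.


Projection coefficient = (a . b) / (b . b)
a . b = (-5)*3 + 5*3 + (-4)*2
= -15 + 15 + (-8) = -8
b . b = 3^2 + 3^2 + 2^2
= 9 + 9 + 4 = 22
Coefficient = -8/22
In lowest terms: -4/11


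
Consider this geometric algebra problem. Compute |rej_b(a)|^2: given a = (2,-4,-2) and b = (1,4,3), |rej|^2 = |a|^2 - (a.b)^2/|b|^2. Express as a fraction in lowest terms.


|a|^2 = 2^2 + (-4)^2 + (-2)^2 = 24
|b|^2 = 1^2 + 4^2 + 3^2 = 26
a . b = 2*1 + (-4)*4 + (-2)*3 = -20
(a.b)^2 = (-20)^2 = 400
|rej|^2 = 24 - 400/26
= (624 - 400)/26
= 224/26
In lowest terms: 112/13


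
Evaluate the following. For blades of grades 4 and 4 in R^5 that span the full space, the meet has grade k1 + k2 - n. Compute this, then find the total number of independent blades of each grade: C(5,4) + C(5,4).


Meet grade = grade(A) + grade(B) - n
= 4 + 4 - 5 = 3
C(5,4) = 5
C(5,4) = 5
dim_A + dim_B = 5 + 5 = 10


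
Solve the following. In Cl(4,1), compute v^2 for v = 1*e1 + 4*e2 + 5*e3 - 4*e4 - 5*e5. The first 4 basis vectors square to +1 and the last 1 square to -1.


v^2 = sum of c_i^2 * e_i^2
Positive signature terms (e_i^2 = +1): 1^2 + 4^2 + 5^2 + (-4)^2 = 58
Negative signature terms (e_j^2 = -1): (-5)^2 = 25
v^2 = 58 - 25 = 33


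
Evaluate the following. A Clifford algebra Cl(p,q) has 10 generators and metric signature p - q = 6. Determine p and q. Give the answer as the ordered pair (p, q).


We need p + q = 10 and p - q = 6.
Adding: 2p = 10 + 6 = 16, so p = 8.
Then q = 10 - 8 = 2.
(p, q) = (8, 2)


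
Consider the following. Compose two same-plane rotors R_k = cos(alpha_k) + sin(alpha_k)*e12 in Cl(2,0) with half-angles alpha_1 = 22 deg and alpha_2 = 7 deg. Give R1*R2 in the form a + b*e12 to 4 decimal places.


Same-plane rotors commute and their half-angles add:
R1*R2 = cos(a1 + a2) + sin(a1 + a2)*e12.
a1 + a2 = 22 + 7 = 29 deg
cos(29 deg) = 0.8746
sin(29 deg) = 0.4848
R1*R2 = 0.8746 + 0.4848*e12


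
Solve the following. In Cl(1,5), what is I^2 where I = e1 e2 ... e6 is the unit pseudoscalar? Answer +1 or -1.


The pseudoscalar I = e1...e_n (product of all n generators) of Cl(p,q) satisfies I^2 = (-1)^(q + n(n-1)/2).
p = 1, q = 5, n = p + q = 6
n(n-1)/2 = 6 * 5 / 2 = 15
Exponent = q + n(n-1)/2 = 5 + 15 = 20
I^2 = (-1)^20 = +1


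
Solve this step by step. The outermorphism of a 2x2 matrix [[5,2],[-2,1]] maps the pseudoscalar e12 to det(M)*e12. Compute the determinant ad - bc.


The outermorphism of a linear map f sends e1^e2 to f(e1)^f(e2).
f(e1) = 5*e1 - 2*e2
f(e2) = 2*e1 + 1*e2
f(e1) ^ f(e2) = (5*e1 - 2*e2) ^ (2*e1 + 1*e2)
= 5*1*e12 + (-2)*2*e21
= (5 - (-4))*e12
= 9*e12
Coefficient = 9


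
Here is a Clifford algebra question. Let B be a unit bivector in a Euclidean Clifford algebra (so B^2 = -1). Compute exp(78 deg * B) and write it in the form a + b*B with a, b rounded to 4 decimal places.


For a unit bivector B with B^2 = -1, the exponential series gives
e^(theta*B) = cos(theta) + sin(theta)*B (the GA analogue of Euler's formula).
theta = 78 degrees = 1.361357 rad
cos(78 deg) = 0.2079
sin(78 deg) = 0.9781
exp(theta*B) = 0.2079 + 0.9781*B


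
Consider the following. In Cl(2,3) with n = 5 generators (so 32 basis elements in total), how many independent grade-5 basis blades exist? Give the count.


Number of grade-k basis blades in Cl(p,q) with n = p + q is C(n, k).
n = 2 + 3 = 5
C(5, 5) = 5! / (5! * 0!)
= 120 / (120 * 1)
= 1


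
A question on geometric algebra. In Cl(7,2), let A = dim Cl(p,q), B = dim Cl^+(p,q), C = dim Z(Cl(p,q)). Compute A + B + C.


n = 7 + 2 = 9
Total dim = 2^9 = 512
Even subalgebra dim = 2^8 = 256
n is odd, so center dim = 2
Sum = 512 + 256 + 2 = 770


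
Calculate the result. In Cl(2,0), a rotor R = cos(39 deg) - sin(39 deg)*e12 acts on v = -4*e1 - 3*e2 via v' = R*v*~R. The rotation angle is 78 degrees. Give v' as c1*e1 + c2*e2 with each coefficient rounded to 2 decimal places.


Rotor R = cos(39deg) - sin(39deg)*e12
Rotation angle theta = 2 * 39 = 78 degrees
v' = R*v*~R rotates v by theta.
cos(78deg) = 0.2079, sin(78deg) = 0.9781
v'_1 = -4*cos(78deg) - (-3)*sin(78deg)
= -4*0.2079 - (-3)*0.9781
= 2.10
v'_2 = -4*sin(78deg) + (-3)*cos(78deg)
= -4*0.9781 + (-3)*0.2079
= -4.54
v' = 2.10*e1 - 4.54*e2


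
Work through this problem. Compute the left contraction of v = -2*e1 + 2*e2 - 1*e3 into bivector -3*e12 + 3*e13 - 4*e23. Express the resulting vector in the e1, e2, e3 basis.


Left contraction v _| B = <vB>_1 (grade-1 part of the geometric product vB).
Using e1_|e12 = e2, e2_|e12 = -e1, e1_|e13 = e3, e3_|e13 = -e1, e2_|e23 = e3, e3_|e23 = -e2:
e1 coeff: -v2*b12 - v3*b13 = -(2)*(-3) - (-1)*(3) = 9
e2 coeff: v1*b12 - v3*b23 = (-2)*(-3) - (-1)*(-4) = 2
e3 coeff: v1*b13 + v2*b23 = (-2)*(3) + (2)*(-4) = -14
v _| B = 9*e1 + 2*e2 - 14*e3


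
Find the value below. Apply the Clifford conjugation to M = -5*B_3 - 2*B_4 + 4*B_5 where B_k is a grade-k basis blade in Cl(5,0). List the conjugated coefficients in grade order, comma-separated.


Clifford conjugate sign for grade k: (-1)^(k(k+1)/2)
Grade 3: (-1)^(3*4/2) = (-1)^6 = 1, coeff -5 -> -5
Grade 4: (-1)^(4*5/2) = (-1)^10 = 1, coeff -2 -> -2
Grade 5: (-1)^(5*6/2) = (-1)^15 = -1, coeff 4 -> -4
Conjugated coefficients: -5, -2, -4


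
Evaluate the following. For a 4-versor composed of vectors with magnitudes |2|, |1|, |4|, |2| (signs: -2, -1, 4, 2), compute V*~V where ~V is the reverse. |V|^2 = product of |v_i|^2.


Each vector v_i has |v_i|^2 = s_i^2
Squared scales: (-2)^2 = 4, (-1)^2 = 1, 4^2 = 16, 2^2 = 4
|V|^2 = 4 * 1 * 16 * 4
= 256


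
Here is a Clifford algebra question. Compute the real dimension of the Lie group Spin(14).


Spin(n) double-covers SO(n); both have Lie algebra so(n) of dimension n(n-1)/2.
n = 14
n(n-1) = 14 * 13 = 182
dim Spin(14) = 182/2 = 91


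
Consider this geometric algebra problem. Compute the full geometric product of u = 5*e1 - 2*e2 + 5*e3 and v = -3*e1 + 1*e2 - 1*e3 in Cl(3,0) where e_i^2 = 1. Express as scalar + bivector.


In Cl(3,0): e_i^2 = 1, e_ie_j = -e_je_i for i != j.
Scalar part = u . v = 5*(-3) + (-2)*1 + 5*(-1)
= -15 + (-2) + (-5) = -22
e12 coeff = 5*1 - (-2)*(-3) = 5 - 6 = -1
e13 coeff = 5*(-1) - 5*(-3) = -5 - (-15) = 10
e23 coeff = (-2)*(-1) - 5*1 = 2 - 5 = -3
uv = -22 - 1*e12 + 10*e13 - 3*e23


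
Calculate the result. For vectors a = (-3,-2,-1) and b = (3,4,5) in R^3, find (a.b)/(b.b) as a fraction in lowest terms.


Projection coefficient = (a . b) / (b . b)
a . b = (-3)*3 + (-2)*4 + (-1)*5
= -9 + (-8) + (-5) = -22
b . b = 3^2 + 4^2 + 5^2
= 9 + 16 + 25 = 50
Coefficient = -22/50
In lowest terms: -11/25


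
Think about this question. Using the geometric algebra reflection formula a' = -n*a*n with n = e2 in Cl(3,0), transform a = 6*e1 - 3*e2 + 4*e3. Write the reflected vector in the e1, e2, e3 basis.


Reflection formula: a' = -n*a*n, with n = e2 (unit vector, n^2 = 1).
For reflection through hyperplane perp to e2:
The component along e2 flips sign, others stay.
a = (6, -3, 4)
a' = (6, 3, 4)
a' = 6*e1 + 3*e2 + 4*e3


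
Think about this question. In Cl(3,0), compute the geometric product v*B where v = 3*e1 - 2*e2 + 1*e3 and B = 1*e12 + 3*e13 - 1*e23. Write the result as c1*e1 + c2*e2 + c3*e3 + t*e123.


vB has grade-1 (vector) and grade-3 (trivector) parts: vB = (v _| B) + (v ^ B).
Vector part <vB>_1:
  e1: -v2*b12 - v3*b13 = -(-2)*(1) - (1)*(3) = -1
  e2: v1*b12 - v3*b23 = (3)*(1) - (1)*(-1) = 4
  e3: v1*b13 + v2*b23 = (3)*(3) + (-2)*(-1) = 11
Trivector part <vB>_3:
  e123: v1*b23 - v2*b13 + v3*b12 = (3)*(-1) - (-2)*(3) + (1)*(1) = 4
vB = -1*e1 + 4*e2 + 11*e3 + 4*e123


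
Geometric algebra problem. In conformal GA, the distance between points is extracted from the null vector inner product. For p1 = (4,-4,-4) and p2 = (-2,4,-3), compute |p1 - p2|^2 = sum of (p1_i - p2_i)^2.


p1 - p2 = (6, -8, -1)
|p1 - p2|^2 = 6^2 + (-8)^2 + (-1)^2
= 36 + 64 + 1
= 101


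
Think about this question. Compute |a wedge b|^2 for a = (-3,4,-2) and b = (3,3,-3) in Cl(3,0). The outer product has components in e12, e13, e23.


a wedge b = (a1*b2 - a2*b1)*e12 + (a1*b3 - a3*b1)*e13 + (a2*b3 - a3*b2)*e23
e12 coeff: (-3)*3 - 4*3 = -9 - 12 = -21
e13 coeff: (-3)*(-3) - (-2)*3 = 9 - (-6) = 15
e23 coeff: 4*(-3) - (-2)*3 = -12 - (-6) = -6
|a wedge b|^2 = (-21)^2 + 15^2 + (-6)^2
= 441 + 225 + 36
= 702


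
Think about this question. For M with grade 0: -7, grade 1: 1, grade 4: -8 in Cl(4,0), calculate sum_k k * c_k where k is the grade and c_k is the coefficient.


Grade-weighted sum = sum of grade_k * coefficient_k
0*(-7) = 0
1*1 = 1
4*(-8) = -32
Total = 0 + 1 + (-32) = -31


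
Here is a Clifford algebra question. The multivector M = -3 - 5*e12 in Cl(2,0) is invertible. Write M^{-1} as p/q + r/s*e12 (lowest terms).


M = -3 - 5*e12, where e12^2 = -1.
Since M commutes with its reverse ~M = a - b*e12, M * ~M = a^2 - b^2*e12^2 = a^2 + b^2.
So M^{-1} = ~M / (a^2 + b^2) = (a - b*e12)/(a^2 + b^2).
a^2 + b^2 = 9 + 25 = 34
Scalar part = -3/34 = -3/34
Bivector coeff = 5/34 = 5/34
M^{-1} = -3/34 + 5/34*e12


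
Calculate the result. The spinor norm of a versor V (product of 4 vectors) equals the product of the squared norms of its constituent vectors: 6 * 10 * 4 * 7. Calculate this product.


Spinor norm N(V) = |v1|^2 * |v2|^2 * ... * |v4|^2
= 6 * 10 * 4 * 7
Running product: 6, 60, 240, 1680
N(V) = 1680


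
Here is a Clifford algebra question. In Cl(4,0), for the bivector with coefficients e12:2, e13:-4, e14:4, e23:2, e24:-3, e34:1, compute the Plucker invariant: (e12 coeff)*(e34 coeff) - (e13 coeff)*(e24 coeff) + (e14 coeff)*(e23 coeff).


Plucker relation: af - be + cd
a*f = 2*1 = 2
b*e = (-4)*(-3) = 12
c*d = 4*2 = 8
af - be + cd = 2 - 12 + 8
= -2


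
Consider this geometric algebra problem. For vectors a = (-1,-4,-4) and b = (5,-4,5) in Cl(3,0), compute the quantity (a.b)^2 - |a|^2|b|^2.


a . b = (-1)*5 + (-4)*(-4) + (-4)*5
= -5 + 16 + (-20) = -9
|a|^2 = (-1)^2 + (-4)^2 + (-4)^2 = 33
|b|^2 = 5^2 + (-4)^2 + 5^2 = 66
(a.b)^2 = (-9)^2 = 81
|a|^2 * |b|^2 = 33 * 66 = 2178
Result = 81 - 2178 = -2097


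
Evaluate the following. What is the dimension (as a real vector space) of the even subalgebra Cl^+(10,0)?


Even subalgebra dimension = 2^(n-1)
n = 10 + 0 = 10
2^(10 - 1) = 2^9 = 512
Verification: sum of C(10,k) for even k = 1 + 45 + 210 + 210 + 45 + 1 = 512
Result = 512


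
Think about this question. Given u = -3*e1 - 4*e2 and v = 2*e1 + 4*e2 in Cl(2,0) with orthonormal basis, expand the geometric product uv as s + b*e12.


Expand: (-3*e1 - 4*e2)(2*e1 + 4*e2)
= (-3)*2*e1e1 + (-3)*4*e1e2 + (-4)*2*e2e1 + (-4)*4*e2e2
Using e1^2 = e2^2 = 1, e2e1 = -e1e2:
Scalar part s = (-3)*2 + (-4)*4 = -6 + (-16) = -22
Bivector part b = (-3)*4 - (-4)*2 = -12 - (-8) = -4
uv = -22 - 4*e12


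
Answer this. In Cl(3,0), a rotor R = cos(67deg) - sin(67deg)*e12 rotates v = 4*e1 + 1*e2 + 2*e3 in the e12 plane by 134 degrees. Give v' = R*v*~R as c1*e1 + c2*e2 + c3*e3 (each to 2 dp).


Rotor R = cos(67deg) - sin(67deg)*e12
Rotation angle theta = 2 * 67 = 134 degrees in the e12 plane (e1 -> e2).
The component perpendicular to the plane (e3) is invariant: v'_3 = v3 = 2.00
cos(134deg) = -0.6947, sin(134deg) = 0.7193
v'_1 = v1*cos(theta) - v2*sin(theta) = 4*(-0.6947) - 1*0.7193 = -3.50
v'_2 = v1*sin(theta) + v2*cos(theta) = 4*0.7193 + 1*(-0.6947) = 2.18
v' = -3.50*e1 + 2.18*e2 + 2.00*e3


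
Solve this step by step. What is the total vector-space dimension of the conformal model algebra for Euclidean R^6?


The conformal model of R^6 uses Cl(7,1): the 6 Euclidean generators plus two extra orthogonal generators e+ (e+^2 = +1) and e- (e-^2 = -1), from which the null vectors e0, einf are built.
Number of generators m = 6 + 2 = 8.
dim Cl(p,q) = 2^m = 2^8 = 256


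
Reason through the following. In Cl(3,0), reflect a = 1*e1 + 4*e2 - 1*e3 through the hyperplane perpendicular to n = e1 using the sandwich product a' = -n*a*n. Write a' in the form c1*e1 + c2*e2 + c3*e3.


Reflection formula: a' = -n*a*n, with n = e1 (unit vector, n^2 = 1).
For reflection through hyperplane perp to e1:
The component along e1 flips sign, others stay.
a = (1, 4, -1)
a' = (-1, 4, -1)
a' = -1*e1 + 4*e2 - 1*e3


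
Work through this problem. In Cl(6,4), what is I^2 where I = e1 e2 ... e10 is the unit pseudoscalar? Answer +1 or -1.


The pseudoscalar I = e1...e_n (product of all n generators) of Cl(p,q) satisfies I^2 = (-1)^(q + n(n-1)/2).
p = 6, q = 4, n = p + q = 10
n(n-1)/2 = 10 * 9 / 2 = 45
Exponent = q + n(n-1)/2 = 4 + 45 = 49
I^2 = (-1)^49 = -1


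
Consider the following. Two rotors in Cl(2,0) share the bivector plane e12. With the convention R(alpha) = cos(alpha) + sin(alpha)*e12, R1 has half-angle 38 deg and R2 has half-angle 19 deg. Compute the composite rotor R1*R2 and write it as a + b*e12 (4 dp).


Same-plane rotors commute and their half-angles add:
R1*R2 = cos(a1 + a2) + sin(a1 + a2)*e12.
a1 + a2 = 38 + 19 = 57 deg
cos(57 deg) = 0.5446
sin(57 deg) = 0.8387
R1*R2 = 0.5446 + 0.8387*e12


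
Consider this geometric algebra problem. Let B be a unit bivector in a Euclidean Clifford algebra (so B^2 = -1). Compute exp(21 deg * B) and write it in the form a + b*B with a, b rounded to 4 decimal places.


For a unit bivector B with B^2 = -1, the exponential series gives
e^(theta*B) = cos(theta) + sin(theta)*B (the GA analogue of Euler's formula).
theta = 21 degrees = 0.366519 rad
cos(21 deg) = 0.9336
sin(21 deg) = 0.3584
exp(theta*B) = 0.9336 + 0.3584*B


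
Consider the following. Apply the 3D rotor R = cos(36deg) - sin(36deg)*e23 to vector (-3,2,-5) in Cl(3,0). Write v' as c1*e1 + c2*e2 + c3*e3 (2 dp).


Rotor R = cos(36deg) - sin(36deg)*e23
Rotation angle theta = 2 * 36 = 72 degrees in the e23 plane (e2 -> e3).
The component perpendicular to the plane (e1) is invariant: v'_1 = v1 = -3.00
cos(72deg) = 0.3090, sin(72deg) = 0.9511
v'_2 = v2*cos(theta) - v3*sin(theta) = 2*0.3090 - (-5)*0.9511 = 5.37
v'_3 = v2*sin(theta) + v3*cos(theta) = 2*0.9511 + (-5)*0.3090 = 0.36
v' = -3.00*e1 + 5.37*e2 + 0.36*e3


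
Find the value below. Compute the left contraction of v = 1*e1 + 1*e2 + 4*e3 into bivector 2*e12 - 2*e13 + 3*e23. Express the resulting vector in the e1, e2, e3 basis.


Left contraction v _| B = <vB>_1 (grade-1 part of the geometric product vB).
Using e1_|e12 = e2, e2_|e12 = -e1, e1_|e13 = e3, e3_|e13 = -e1, e2_|e23 = e3, e3_|e23 = -e2:
e1 coeff: -v2*b12 - v3*b13 = -(1)*(2) - (4)*(-2) = 6
e2 coeff: v1*b12 - v3*b23 = (1)*(2) - (4)*(3) = -10
e3 coeff: v1*b13 + v2*b23 = (1)*(-2) + (1)*(3) = 1
v _| B = 6*e1 - 10*e2 + 1*e3


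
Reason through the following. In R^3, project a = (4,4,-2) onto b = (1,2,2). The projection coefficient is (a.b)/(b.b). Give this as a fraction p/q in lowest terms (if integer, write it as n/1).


Projection coefficient = (a . b) / (b . b)
a . b = 4*1 + 4*2 + (-2)*2
= 4 + 8 + (-4) = 8
b . b = 1^2 + 2^2 + 2^2
= 1 + 4 + 4 = 9
Coefficient = 8/9
In lowest terms: 8/9


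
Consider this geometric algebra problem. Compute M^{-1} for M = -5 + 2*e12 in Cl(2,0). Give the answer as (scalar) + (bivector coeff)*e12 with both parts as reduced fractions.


M = -5 + 2*e12, where e12^2 = -1.
Since M commutes with its reverse ~M = a - b*e12, M * ~M = a^2 - b^2*e12^2 = a^2 + b^2.
So M^{-1} = ~M / (a^2 + b^2) = (a - b*e12)/(a^2 + b^2).
a^2 + b^2 = 25 + 4 = 29
Scalar part = -5/29 = -5/29
Bivector coeff = -2/29 = -2/29
M^{-1} = -5/29 - 2/29*e12


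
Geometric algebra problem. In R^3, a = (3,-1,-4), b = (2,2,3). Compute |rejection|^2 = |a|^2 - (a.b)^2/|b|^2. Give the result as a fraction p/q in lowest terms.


|a|^2 = 3^2 + (-1)^2 + (-4)^2 = 26
|b|^2 = 2^2 + 2^2 + 3^2 = 17
a . b = 3*2 + (-1)*2 + (-4)*3 = -8
(a.b)^2 = (-8)^2 = 64
|rej|^2 = 26 - 64/17
= (442 - 64)/17
= 378/17
In lowest terms: 378/17


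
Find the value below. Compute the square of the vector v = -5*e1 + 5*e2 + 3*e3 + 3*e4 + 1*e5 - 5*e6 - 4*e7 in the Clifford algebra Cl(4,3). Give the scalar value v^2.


v^2 = sum of c_i^2 * e_i^2
Positive signature terms (e_i^2 = +1): (-5)^2 + 5^2 + 3^2 + 3^2 = 68
Negative signature terms (e_j^2 = -1): 1^2 + (-5)^2 + (-4)^2 = 42
v^2 = 68 - 42 = 26


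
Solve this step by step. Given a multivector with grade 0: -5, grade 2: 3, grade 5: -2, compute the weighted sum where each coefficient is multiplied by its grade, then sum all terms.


Grade-weighted sum = sum of grade_k * coefficient_k
0*(-5) = 0
2*3 = 6
5*(-2) = -10
Total = 0 + 6 + (-10) = -4


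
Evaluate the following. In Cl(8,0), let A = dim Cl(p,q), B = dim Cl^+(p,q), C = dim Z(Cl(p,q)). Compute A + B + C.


n = 8 + 0 = 8
Total dim = 2^8 = 256
Even subalgebra dim = 2^7 = 128
n is even, so center dim = 1
Sum = 256 + 128 + 1 = 385


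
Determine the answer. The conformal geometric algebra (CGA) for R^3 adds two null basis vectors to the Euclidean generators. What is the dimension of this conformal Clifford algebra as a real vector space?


The conformal model of R^3 uses Cl(4,1): the 3 Euclidean generators plus two extra orthogonal generators e+ (e+^2 = +1) and e- (e-^2 = -1), from which the null vectors e0, einf are built.
Number of generators m = 3 + 2 = 5.
dim Cl(p,q) = 2^m = 2^5 = 32


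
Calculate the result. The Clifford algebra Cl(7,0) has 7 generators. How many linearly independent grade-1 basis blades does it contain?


Number of grade-k basis blades in Cl(p,q) with n = p + q is C(n, k).
n = 7 + 0 = 7
C(7, 1) = 7! / (1! * 6!)
= 5040 / (1 * 720)
= 7


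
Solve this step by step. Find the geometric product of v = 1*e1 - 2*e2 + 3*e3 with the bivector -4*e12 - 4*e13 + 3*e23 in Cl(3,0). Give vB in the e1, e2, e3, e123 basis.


vB has grade-1 (vector) and grade-3 (trivector) parts: vB = (v _| B) + (v ^ B).
Vector part <vB>_1:
  e1: -v2*b12 - v3*b13 = -(-2)*(-4) - (3)*(-4) = 4
  e2: v1*b12 - v3*b23 = (1)*(-4) - (3)*(3) = -13
  e3: v1*b13 + v2*b23 = (1)*(-4) + (-2)*(3) = -10
Trivector part <vB>_3:
  e123: v1*b23 - v2*b13 + v3*b12 = (1)*(3) - (-2)*(-4) + (3)*(-4) = -17
vB = 4*e1 - 13*e2 - 10*e3 - 17*e123


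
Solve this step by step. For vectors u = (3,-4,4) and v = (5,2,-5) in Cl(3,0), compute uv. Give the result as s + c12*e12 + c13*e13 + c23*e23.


In Cl(3,0): e_i^2 = 1, e_ie_j = -e_je_i for i != j.
Scalar part = u . v = 3*5 + (-4)*2 + 4*(-5)
= 15 + (-8) + (-20) = -13
e12 coeff = 3*2 - (-4)*5 = 6 - (-20) = 26
e13 coeff = 3*(-5) - 4*5 = -15 - 20 = -35
e23 coeff = (-4)*(-5) - 4*2 = 20 - 8 = 12
uv = -13 + 26*e12 - 35*e13 + 12*e23


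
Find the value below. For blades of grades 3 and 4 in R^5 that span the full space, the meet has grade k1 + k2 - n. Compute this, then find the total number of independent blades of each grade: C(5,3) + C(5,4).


Meet grade = grade(A) + grade(B) - n
= 3 + 4 - 5 = 2
C(5,3) = 10
C(5,4) = 5
dim_A + dim_B = 10 + 5 = 15


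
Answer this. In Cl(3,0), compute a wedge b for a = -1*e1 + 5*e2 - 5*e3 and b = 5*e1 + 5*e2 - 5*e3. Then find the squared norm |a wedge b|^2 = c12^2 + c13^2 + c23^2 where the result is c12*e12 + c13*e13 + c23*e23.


a wedge b = (a1*b2 - a2*b1)*e12 + (a1*b3 - a3*b1)*e13 + (a2*b3 - a3*b2)*e23
e12 coeff: (-1)*5 - 5*5 = -5 - 25 = -30
e13 coeff: (-1)*(-5) - (-5)*5 = 5 - (-25) = 30
e23 coeff: 5*(-5) - (-5)*5 = -25 - (-25) = 0
|a wedge b|^2 = (-30)^2 + 30^2 + 0^2
= 900 + 900 + 0
= 1800


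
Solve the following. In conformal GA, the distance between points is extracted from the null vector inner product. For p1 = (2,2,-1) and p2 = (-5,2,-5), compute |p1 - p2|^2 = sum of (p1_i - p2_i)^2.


p1 - p2 = (7, 0, 4)
|p1 - p2|^2 = 7^2 + 0^2 + 4^2
= 49 + 0 + 16
= 65


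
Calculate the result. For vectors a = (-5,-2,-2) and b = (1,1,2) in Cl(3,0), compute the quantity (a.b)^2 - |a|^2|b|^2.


a . b = (-5)*1 + (-2)*1 + (-2)*2
= -5 + (-2) + (-4) = -11
|a|^2 = (-5)^2 + (-2)^2 + (-2)^2 = 33
|b|^2 = 1^2 + 1^2 + 2^2 = 6
(a.b)^2 = (-11)^2 = 121
|a|^2 * |b|^2 = 33 * 6 = 198
Result = 121 - 198 = -77


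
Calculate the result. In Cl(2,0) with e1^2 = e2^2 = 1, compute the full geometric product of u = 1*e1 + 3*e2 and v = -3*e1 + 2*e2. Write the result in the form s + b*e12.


Expand: (1*e1 + 3*e2)(-3*e1 + 2*e2)
= 1*(-3)*e1e1 + 1*2*e1e2 + 3*(-3)*e2e1 + 3*2*e2e2
Using e1^2 = e2^2 = 1, e2e1 = -e1e2:
Scalar part s = 1*(-3) + 3*2 = -3 + 6 = 3
Bivector part b = 1*2 - 3*(-3) = 2 - (-9) = 11
uv = 3 + 11*e12


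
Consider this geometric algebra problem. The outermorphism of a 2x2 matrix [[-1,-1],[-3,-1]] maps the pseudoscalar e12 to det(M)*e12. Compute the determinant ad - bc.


The outermorphism of a linear map f sends e1^e2 to f(e1)^f(e2).
f(e1) = -1*e1 - 3*e2
f(e2) = -1*e1 - 1*e2
f(e1) ^ f(e2) = (-1*e1 - 3*e2) ^ (-1*e1 - 1*e2)
= (-1)*(-1)*e12 + (-3)*(-1)*e21
= (1 - 3)*e12
= -2*e12
Coefficient = -2


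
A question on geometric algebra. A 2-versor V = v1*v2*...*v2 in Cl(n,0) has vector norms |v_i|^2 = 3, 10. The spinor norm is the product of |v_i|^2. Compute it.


Spinor norm N(V) = |v1|^2 * |v2|^2 * ... * |v2|^2
= 3 * 10
Running product: 3, 30
N(V) = 30


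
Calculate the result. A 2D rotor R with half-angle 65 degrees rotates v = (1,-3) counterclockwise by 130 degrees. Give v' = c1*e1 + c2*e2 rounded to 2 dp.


Rotor R = cos(65deg) - sin(65deg)*e12
Rotation angle theta = 2 * 65 = 130 degrees
v' = R*v*~R rotates v by theta.
cos(130deg) = -0.6428, sin(130deg) = 0.7660
v'_1 = 1*cos(130deg) - (-3)*sin(130deg)
= 1*(-0.6428) - (-3)*0.7660
= 1.66
v'_2 = 1*sin(130deg) + (-3)*cos(130deg)
= 1*0.7660 + (-3)*(-0.6428)
= 2.69
v' = 1.66*e1 + 2.69*e2


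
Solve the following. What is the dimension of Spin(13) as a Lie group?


Spin(n) double-covers SO(n); both have Lie algebra so(n) of dimension n(n-1)/2.
n = 13
n(n-1) = 13 * 12 = 156
dim Spin(13) = 156/2 = 78


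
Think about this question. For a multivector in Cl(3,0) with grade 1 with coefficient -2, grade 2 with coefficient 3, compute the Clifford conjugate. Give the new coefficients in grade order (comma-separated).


Clifford conjugate sign for grade k: (-1)^(k(k+1)/2)
Grade 1: (-1)^(1*2/2) = (-1)^1 = -1, coeff -2 -> 2
Grade 2: (-1)^(2*3/2) = (-1)^3 = -1, coeff 3 -> -3
Conjugated coefficients: 2, -3


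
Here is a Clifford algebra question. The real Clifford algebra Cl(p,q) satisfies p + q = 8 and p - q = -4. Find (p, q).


We need p + q = 8 and p - q = -4.
Adding: 2p = 8 + (-4) = 4, so p = 2.
Then q = 8 - 2 = 6.
(p, q) = (2, 6)


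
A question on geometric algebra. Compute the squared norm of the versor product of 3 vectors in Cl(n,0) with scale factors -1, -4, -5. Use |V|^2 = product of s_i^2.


Each vector v_i has |v_i|^2 = s_i^2
Squared scales: (-1)^2 = 1, (-4)^2 = 16, (-5)^2 = 25
|V|^2 = 1 * 16 * 25
= 400


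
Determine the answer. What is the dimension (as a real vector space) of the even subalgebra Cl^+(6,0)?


Even subalgebra dimension = 2^(n-1)
n = 6 + 0 = 6
2^(6 - 1) = 2^5 = 32
Verification: sum of C(6,k) for even k = 1 + 15 + 15 + 1 = 32
Result = 32


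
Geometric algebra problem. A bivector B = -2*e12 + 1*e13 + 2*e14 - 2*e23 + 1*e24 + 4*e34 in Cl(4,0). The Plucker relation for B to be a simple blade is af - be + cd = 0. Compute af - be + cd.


Plucker relation: af - be + cd
a*f = (-2)*4 = -8
b*e = 1*1 = 1
c*d = 2*(-2) = -4
af - be + cd = -8 - 1 + (-4)
= -13


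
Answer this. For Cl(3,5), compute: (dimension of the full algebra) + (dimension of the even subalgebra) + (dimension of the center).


n = 3 + 5 = 8
Total dim = 2^8 = 256
Even subalgebra dim = 2^7 = 128
n is even, so center dim = 1
Sum = 256 + 128 + 1 = 385


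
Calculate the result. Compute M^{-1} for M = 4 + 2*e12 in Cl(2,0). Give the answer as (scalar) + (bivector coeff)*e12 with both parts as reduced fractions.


M = 4 + 2*e12, where e12^2 = -1.
Since M commutes with its reverse ~M = a - b*e12, M * ~M = a^2 - b^2*e12^2 = a^2 + b^2.
So M^{-1} = ~M / (a^2 + b^2) = (a - b*e12)/(a^2 + b^2).
a^2 + b^2 = 16 + 4 = 20
Scalar part = 4/20 = 1/5
Bivector coeff = -2/20 = -1/10
M^{-1} = 1/5 - 1/10*e12


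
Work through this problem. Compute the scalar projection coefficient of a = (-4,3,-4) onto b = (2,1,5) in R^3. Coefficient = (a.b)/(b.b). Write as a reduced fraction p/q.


Projection coefficient = (a . b) / (b . b)
a . b = (-4)*2 + 3*1 + (-4)*5
= -8 + 3 + (-20) = -25
b . b = 2^2 + 1^2 + 5^2
= 4 + 1 + 25 = 30
Coefficient = -25/30
In lowest terms: -5/6


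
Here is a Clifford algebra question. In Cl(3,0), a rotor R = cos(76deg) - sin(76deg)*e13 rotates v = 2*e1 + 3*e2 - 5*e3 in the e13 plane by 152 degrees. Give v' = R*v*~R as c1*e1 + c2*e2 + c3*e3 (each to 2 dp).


Rotor R = cos(76deg) - sin(76deg)*e13
Rotation angle theta = 2 * 76 = 152 degrees in the e13 plane (e1 -> e3).
The component perpendicular to the plane (e2) is invariant: v'_2 = v2 = 3.00
cos(152deg) = -0.8829, sin(152deg) = 0.4695
v'_1 = v1*cos(theta) - v3*sin(theta) = 2*(-0.8829) - (-5)*0.4695 = 0.58
v'_3 = v1*sin(theta) + v3*cos(theta) = 2*0.4695 + (-5)*(-0.8829) = 5.35
v' = 0.58*e1 + 3.00*e2 + 5.35*e3


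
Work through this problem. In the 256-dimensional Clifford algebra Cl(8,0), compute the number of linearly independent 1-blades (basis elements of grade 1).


Number of grade-k basis blades in Cl(p,q) with n = p + q is C(n, k).
n = 8 + 0 = 8
C(8, 1) = 8! / (1! * 7!)
= 40320 / (1 * 5040)
= 8


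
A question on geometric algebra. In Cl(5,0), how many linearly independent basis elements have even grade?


Even subalgebra dimension = 2^(n-1)
n = 5 + 0 = 5
2^(5 - 1) = 2^4 = 16
Verification: sum of C(5,k) for even k = 1 + 10 + 5 = 16
Result = 16


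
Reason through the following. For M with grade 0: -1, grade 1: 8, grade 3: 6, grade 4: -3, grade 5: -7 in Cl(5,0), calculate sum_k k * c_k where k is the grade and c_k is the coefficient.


Grade-weighted sum = sum of grade_k * coefficient_k
0*(-1) = 0
1*8 = 8
3*6 = 18
4*(-3) = -12
5*(-7) = -35
Total = 0 + 8 + 18 + (-12) + (-35) = -21


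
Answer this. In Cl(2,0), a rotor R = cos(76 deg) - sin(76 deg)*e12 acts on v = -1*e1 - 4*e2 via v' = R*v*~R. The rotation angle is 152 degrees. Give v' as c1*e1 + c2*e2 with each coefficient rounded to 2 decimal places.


Rotor R = cos(76deg) - sin(76deg)*e12
Rotation angle theta = 2 * 76 = 152 degrees
v' = R*v*~R rotates v by theta.
cos(152deg) = -0.8829, sin(152deg) = 0.4695
v'_1 = -1*cos(152deg) - (-4)*sin(152deg)
= -1*(-0.8829) - (-4)*0.4695
= 2.76
v'_2 = -1*sin(152deg) + (-4)*cos(152deg)
= -1*0.4695 + (-4)*(-0.8829)
= 3.06
v' = 2.76*e1 + 3.06*e2


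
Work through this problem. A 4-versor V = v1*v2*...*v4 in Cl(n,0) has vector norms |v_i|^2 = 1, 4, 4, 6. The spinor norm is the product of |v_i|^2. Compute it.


Spinor norm N(V) = |v1|^2 * |v2|^2 * ... * |v4|^2
= 1 * 4 * 4 * 6
Running product: 1, 4, 16, 96
N(V) = 96


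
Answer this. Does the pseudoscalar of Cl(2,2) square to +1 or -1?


The pseudoscalar I = e1...e_n (product of all n generators) of Cl(p,q) satisfies I^2 = (-1)^(q + n(n-1)/2).
p = 2, q = 2, n = p + q = 4
n(n-1)/2 = 4 * 3 / 2 = 6
Exponent = q + n(n-1)/2 = 2 + 6 = 8
I^2 = (-1)^8 = +1
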